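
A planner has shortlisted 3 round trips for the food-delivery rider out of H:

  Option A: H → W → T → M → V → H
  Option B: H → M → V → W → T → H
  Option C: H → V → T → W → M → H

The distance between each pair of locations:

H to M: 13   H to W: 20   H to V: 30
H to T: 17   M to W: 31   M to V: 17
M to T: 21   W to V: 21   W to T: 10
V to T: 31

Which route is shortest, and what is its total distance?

78 — Option B is the shortest.

Option A: 20 + 10 + 21 + 17 + 30 = 98
Option B: 13 + 17 + 21 + 10 + 17 = 78
Option C: 30 + 31 + 10 + 31 + 13 = 115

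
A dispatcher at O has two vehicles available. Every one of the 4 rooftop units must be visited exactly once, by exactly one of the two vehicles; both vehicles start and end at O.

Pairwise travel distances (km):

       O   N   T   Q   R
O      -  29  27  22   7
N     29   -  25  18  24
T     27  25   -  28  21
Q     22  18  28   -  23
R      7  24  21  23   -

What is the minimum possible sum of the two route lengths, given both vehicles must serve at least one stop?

Check every non-empty split of the stops between the two vehicles; for each half take its own optimal tour:
  {N} + {T, Q, R}: 58 + 78 = 136
  {T} + {N, Q, R}: 54 + 71 = 125
  {N, T} + {Q, R}: 81 + 52 = 133
  {Q} + {N, T, R}: 44 + 82 = 126
  {N, Q} + {T, R}: 69 + 55 = 124
  {T, Q} + {N, R}: 77 + 60 = 137
  … (7 splits in total)
  {N, T, Q} + {R}: 92 + 14 = 106  ← best
Best: vehicle 1 O → T → N → Q → O = 92; vehicle 2 O → R → O = 14; combined 106.

Minimum combined distance: 106 km.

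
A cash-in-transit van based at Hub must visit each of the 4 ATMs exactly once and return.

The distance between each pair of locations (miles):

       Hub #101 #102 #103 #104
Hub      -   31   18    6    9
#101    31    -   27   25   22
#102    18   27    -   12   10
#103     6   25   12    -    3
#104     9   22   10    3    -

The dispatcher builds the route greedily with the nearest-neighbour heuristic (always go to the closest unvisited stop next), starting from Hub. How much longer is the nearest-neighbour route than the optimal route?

From Hub: #103=6, #104=9, #102=18, #101=31 → choose #103 (6).
From #103: #104=3, #102=12, #101=25 → choose #104 (3).
From #104: #102=10, #101=22 → choose #102 (10).
From #102: #101=27 → choose #101 (27).
NN route Hub → #103 → #104 → #102 → #101 → Hub costs 77.
Optimal: Hub → #102 → #101 → #104 → #103 → Hub costs 76 (by enumerating all 12 distinct tours).
Excess = 77 − 76 = 1.

1 miles longer than the optimal tour.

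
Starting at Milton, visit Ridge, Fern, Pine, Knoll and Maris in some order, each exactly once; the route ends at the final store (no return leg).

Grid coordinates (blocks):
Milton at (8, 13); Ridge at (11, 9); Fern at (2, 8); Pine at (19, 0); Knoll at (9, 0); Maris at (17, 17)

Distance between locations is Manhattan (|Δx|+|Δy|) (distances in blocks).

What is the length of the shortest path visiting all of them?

Shortest open route: 61 blocks.

There are 5! = 120 possible orderings.
Milton - Ridge - Fern - Pine - Knoll - Maris: 7+10+25+10+25 = 77
Milton - Ridge - Fern - Pine - Maris - Knoll: 7+10+25+19+25 = 86
Milton - Ridge - Fern - Knoll - Pine - Maris: 7+10+15+10+19 = 61
Milton - Ridge - Fern - Knoll - Maris - Pine: 7+10+15+25+19 = 76
Milton - Ridge - Fern - Maris - Pine - Knoll: 7+10+24+19+10 = 70
Milton - Ridge - Fern - Maris - Knoll - Pine: 7+10+24+25+10 = 76
Milton - Ridge - Pine - Fern - Knoll - Maris: 7+17+25+15+25 = 89
Milton - Ridge - Pine - Fern - Maris - Knoll: 7+17+25+24+25 = 98
Milton - Ridge - Pine - Knoll - Fern - Maris: 7+17+10+15+24 = 73
Milton - Ridge - Pine - Knoll - Maris - Fern: 7+17+10+25+24 = 83
Milton - Ridge - Pine - Maris - Fern - Knoll: 7+17+19+24+15 = 82
Milton - Ridge - Pine - Maris - Knoll - Fern: 7+17+19+25+15 = 83
Milton - Ridge - Knoll - Fern - Pine - Maris: 7+11+15+25+19 = 77
Milton - Ridge - Knoll - Fern - Maris - Pine: 7+11+15+24+19 = 76
… (106 more)
The minimum is 61.
One shortest path: Milton → Ridge → Fern → Knoll → Pine → Maris.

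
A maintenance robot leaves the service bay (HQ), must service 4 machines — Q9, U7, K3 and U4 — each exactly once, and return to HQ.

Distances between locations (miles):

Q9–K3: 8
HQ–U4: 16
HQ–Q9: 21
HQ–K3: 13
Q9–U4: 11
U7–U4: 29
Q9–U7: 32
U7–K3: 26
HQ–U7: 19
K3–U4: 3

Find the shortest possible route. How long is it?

78 miles — the shortest possible round trip.

There are 12 distinct closed tours to check (reversals are equivalent).
HQ - Q9 - U7 - K3 - U4 - HQ: 21+32+26+3+16 = 98
HQ - Q9 - U7 - U4 - K3 - HQ: 21+32+29+3+13 = 98
HQ - Q9 - K3 - U7 - U4 - HQ: 21+8+26+29+16 = 100
HQ - Q9 - K3 - U4 - U7 - HQ: 21+8+3+29+19 = 80
HQ - Q9 - U4 - U7 - K3 - HQ: 21+11+29+26+13 = 100
HQ - Q9 - U4 - K3 - U7 - HQ: 21+11+3+26+19 = 80
HQ - U7 - Q9 - K3 - U4 - HQ: 19+32+8+3+16 = 78
HQ - U7 - Q9 - U4 - K3 - HQ: 19+32+11+3+13 = 78
HQ - U7 - K3 - Q9 - U4 - HQ: 19+26+8+11+16 = 80
HQ - U7 - U4 - Q9 - K3 - HQ: 19+29+11+8+13 = 80
HQ - K3 - Q9 - U7 - U4 - HQ: 13+8+32+29+16 = 98
HQ - K3 - U7 - Q9 - U4 - HQ: 13+26+32+11+16 = 98
The minimum is 78.
One optimal route: HQ → U7 → Q9 → K3 → U4 → HQ (or its reverse).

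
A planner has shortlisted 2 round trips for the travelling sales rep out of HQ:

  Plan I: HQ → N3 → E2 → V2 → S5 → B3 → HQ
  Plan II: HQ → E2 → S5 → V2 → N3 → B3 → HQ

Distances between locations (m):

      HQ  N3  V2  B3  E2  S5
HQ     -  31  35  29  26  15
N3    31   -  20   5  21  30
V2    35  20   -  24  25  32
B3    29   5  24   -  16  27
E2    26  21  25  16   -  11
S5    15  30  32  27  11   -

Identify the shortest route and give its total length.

Plan I: 31 + 21 + 25 + 32 + 27 + 29 = 165
Plan II: 26 + 11 + 32 + 20 + 5 + 29 = 123

123 m — Plan II is the shortest.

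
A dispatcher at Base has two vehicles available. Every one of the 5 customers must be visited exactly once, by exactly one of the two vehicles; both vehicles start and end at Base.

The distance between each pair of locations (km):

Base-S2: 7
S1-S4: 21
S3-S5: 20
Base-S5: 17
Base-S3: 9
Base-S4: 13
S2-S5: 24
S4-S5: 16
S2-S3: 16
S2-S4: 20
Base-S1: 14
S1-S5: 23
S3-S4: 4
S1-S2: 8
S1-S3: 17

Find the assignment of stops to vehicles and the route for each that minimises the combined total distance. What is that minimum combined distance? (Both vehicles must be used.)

Minimum combined distance: 75 km.

Try each way of splitting the stops between the two vehicles (each non-empty) and, for each split, find the best tour for each vehicle:
  {S1} + {S2, S3, S4, S5}: 28 + 60 = 88
  {S2} + {S1, S3, S4, S5}: 14 + 66 = 80
  {S1, S2} + {S3, S4, S5}: 29 + 46 = 75
  {S3} + {S1, S2, S4, S5}: 18 + 67 = 85
  {S1, S3} + {S2, S4, S5}: 40 + 60 = 100
  {S2, S3} + {S1, S4, S5}: 32 + 66 = 98
  … (15 splits in total)
Best: vehicle 1 Base → S1 → S2 → Base = 29; vehicle 2 Base → S3 → S4 → S5 → Base = 46; combined 75.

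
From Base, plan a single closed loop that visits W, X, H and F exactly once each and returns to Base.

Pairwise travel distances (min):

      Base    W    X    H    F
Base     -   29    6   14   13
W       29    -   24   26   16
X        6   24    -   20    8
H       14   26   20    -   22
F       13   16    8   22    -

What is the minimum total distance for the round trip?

Shortest round trip = 70 min.

Base - W - X - H - F - Base: 29+24+20+22+13 = 108
Base - W - X - F - H - Base: 29+24+8+22+14 = 97
Base - W - H - X - F - Base: 29+26+20+8+13 = 96
Base - W - H - F - X - Base: 29+26+22+8+6 = 91
Base - W - F - X - H - Base: 29+16+8+20+14 = 87
Base - W - F - H - X - Base: 29+16+22+20+6 = 93
Base - X - W - H - F - Base: 6+24+26+22+13 = 91
Base - X - W - F - H - Base: 6+24+16+22+14 = 82
Base - X - H - W - F - Base: 6+20+26+16+13 = 81
Base - X - F - W - H - Base: 6+8+16+26+14 = 70
Base - H - W - X - F - Base: 14+26+24+8+13 = 85
Base - H - X - W - F - Base: 14+20+24+16+13 = 87
The minimum is 70.
One optimal route: Base → X → F → W → H → Base (or its reverse).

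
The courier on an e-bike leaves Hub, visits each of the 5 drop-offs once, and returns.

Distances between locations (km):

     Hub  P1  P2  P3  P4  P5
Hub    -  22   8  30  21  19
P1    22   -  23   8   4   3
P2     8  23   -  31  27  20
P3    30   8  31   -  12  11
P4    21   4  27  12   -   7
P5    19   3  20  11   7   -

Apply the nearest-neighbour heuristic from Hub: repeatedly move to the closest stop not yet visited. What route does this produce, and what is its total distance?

At Hub the remaining stops are P2 8, P5 19, P4 21, P1 22, P3 30; go to P2.
At P2 the remaining stops are P5 20, P1 23, P4 27, P3 31; go to P5.
At P5 the remaining stops are P1 3, P4 7, P3 11; go to P1.
At P1 the remaining stops are P4 4, P3 8; go to P4.
At P4 the remaining stops are P3 12; go to P3.
Return P3→Hub: 30.
Total = 8 + 20 + 3 + 4 + 12 + 30 = 77.

Total distance 77 km via the nearest-neighbour route Hub → P2 → P5 → P1 → P4 → P3 → Hub.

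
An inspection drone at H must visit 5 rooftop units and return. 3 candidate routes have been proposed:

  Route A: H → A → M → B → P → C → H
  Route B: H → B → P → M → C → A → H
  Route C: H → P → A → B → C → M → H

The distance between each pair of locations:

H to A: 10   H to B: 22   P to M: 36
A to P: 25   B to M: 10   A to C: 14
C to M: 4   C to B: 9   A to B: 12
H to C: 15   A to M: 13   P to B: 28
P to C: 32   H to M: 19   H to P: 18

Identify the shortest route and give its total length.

87 — Route C is the shortest.

Route A: 10 + 13 + 10 + 28 + 32 + 15 = 108
Route B: 22 + 28 + 36 + 4 + 14 + 10 = 114
Route C: 18 + 25 + 12 + 9 + 4 + 19 = 87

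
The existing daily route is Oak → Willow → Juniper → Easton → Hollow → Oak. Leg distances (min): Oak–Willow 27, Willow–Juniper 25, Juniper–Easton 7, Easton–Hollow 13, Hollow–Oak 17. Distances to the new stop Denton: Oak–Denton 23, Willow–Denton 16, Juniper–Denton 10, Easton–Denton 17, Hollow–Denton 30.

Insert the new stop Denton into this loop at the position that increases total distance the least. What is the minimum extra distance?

Minimum extra distance: 1 min, inserting Denton between Willow and Juniper.

Insertion cost between consecutive stops i–j is d(i,Denton) + d(Denton,j) − d(i,j):
  between Oak and Willow: 23 + 16 − 27 = 12
  between Willow and Juniper: 16 + 10 − 25 = 1
  between Juniper and Easton: 10 + 17 − 7 = 20
  between Easton and Hollow: 17 + 30 − 13 = 34
  between Hollow and Oak: 30 + 23 − 17 = 36
Cheapest insertion is between Willow and Juniper, adding 1.
New total = 89 + 1 = 90.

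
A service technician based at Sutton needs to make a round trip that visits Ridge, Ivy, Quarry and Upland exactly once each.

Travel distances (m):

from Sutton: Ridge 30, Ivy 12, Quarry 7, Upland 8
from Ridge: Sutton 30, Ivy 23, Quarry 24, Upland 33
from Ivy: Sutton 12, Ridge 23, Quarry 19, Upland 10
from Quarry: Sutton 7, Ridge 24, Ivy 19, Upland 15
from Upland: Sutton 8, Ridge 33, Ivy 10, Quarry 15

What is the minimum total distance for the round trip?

72 m — the shortest possible round trip.

Sutton→Ridge→Ivy→Quarry→Upland→Sutton: 30+23+19+15+8 = 95
Sutton→Ridge→Ivy→Upland→Quarry→Sutton: 30+23+10+15+7 = 85
Sutton→Ridge→Quarry→Ivy→Upland→Sutton: 30+24+19+10+8 = 91
Sutton→Ridge→Quarry→Upland→Ivy→Sutton: 30+24+15+10+12 = 91
Sutton→Ridge→Upland→Ivy→Quarry→Sutton: 30+33+10+19+7 = 99
Sutton→Ridge→Upland→Quarry→Ivy→Sutton: 30+33+15+19+12 = 109
Sutton→Ivy→Ridge→Quarry→Upland→Sutton: 12+23+24+15+8 = 82
Sutton→Ivy→Ridge→Upland→Quarry→Sutton: 12+23+33+15+7 = 90
Sutton→Ivy→Quarry→Ridge→Upland→Sutton: 12+19+24+33+8 = 96
Sutton→Ivy→Upland→Ridge→Quarry→Sutton: 12+10+33+24+7 = 86
Sutton→Quarry→Ridge→Ivy→Upland→Sutton: 7+24+23+10+8 = 72
Sutton→Quarry→Ivy→Ridge→Upland→Sutton: 7+19+23+33+8 = 90
The minimum is 72.
One optimal route: Sutton → Quarry → Ridge → Ivy → Upland → Sutton (or its reverse).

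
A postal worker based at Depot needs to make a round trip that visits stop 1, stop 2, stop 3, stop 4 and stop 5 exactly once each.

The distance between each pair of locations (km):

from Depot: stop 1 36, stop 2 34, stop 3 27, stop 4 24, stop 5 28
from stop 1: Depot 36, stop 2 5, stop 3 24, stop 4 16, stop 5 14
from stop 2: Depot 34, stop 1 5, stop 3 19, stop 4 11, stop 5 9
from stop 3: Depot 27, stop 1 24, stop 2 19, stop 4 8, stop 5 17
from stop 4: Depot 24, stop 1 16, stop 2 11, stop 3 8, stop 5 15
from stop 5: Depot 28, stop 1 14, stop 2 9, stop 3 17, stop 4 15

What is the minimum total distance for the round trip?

93 km — the shortest possible round trip.

Depot - stop 1 - stop 2 - stop 3 - stop 4 - stop 5 - Depot: 36+5+19+8+15+28 = 111
Depot - stop 1 - stop 2 - stop 3 - stop 5 - stop 4 - Depot: 36+5+19+17+15+24 = 116
Depot - stop 1 - stop 2 - stop 4 - stop 3 - stop 5 - Depot: 36+5+11+8+17+28 = 105
Depot - stop 1 - stop 2 - stop 4 - stop 5 - stop 3 - Depot: 36+5+11+15+17+27 = 111
Depot - stop 1 - stop 2 - stop 5 - stop 3 - stop 4 - Depot: 36+5+9+17+8+24 = 99
Depot - stop 1 - stop 2 - stop 5 - stop 4 - stop 3 - Depot: 36+5+9+15+8+27 = 100
Depot - stop 1 - stop 3 - stop 2 - stop 4 - stop 5 - Depot: 36+24+19+11+15+28 = 133
Depot - stop 1 - stop 3 - stop 2 - stop 5 - stop 4 - Depot: 36+24+19+9+15+24 = 127
Depot - stop 1 - stop 3 - stop 4 - stop 2 - stop 5 - Depot: 36+24+8+11+9+28 = 116
Depot - stop 1 - stop 3 - stop 4 - stop 5 - stop 2 - Depot: 36+24+8+15+9+34 = 126
Depot - stop 1 - stop 3 - stop 5 - stop 2 - stop 4 - Depot: 36+24+17+9+11+24 = 121
Depot - stop 1 - stop 3 - stop 5 - stop 4 - stop 2 - Depot: 36+24+17+15+11+34 = 137
Depot - stop 1 - stop 4 - stop 2 - stop 3 - stop 5 - Depot: 36+16+11+19+17+28 = 127
Depot - stop 1 - stop 4 - stop 2 - stop 5 - stop 3 - Depot: 36+16+11+9+17+27 = 116
… (46 more)
Depot - stop 3 - stop 4 - stop 1 - stop 2 - stop 5 - Depot: 27+8+16+5+9+28 = 93  ← best
The minimum is 93.
One optimal route: Depot → stop 3 → stop 4 → stop 1 → stop 2 → stop 5 → Depot (or its reverse).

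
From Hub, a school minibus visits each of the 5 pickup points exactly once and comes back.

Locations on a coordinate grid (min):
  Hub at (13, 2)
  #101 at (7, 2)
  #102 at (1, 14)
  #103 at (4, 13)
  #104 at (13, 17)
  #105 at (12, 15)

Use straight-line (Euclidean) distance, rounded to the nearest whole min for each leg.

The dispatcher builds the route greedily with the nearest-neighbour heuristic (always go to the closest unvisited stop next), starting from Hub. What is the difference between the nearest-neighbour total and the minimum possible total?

1 min longer than the optimal tour.

Hub: #101=6, #105=13, #103=14, #104=15, #102=17 ⇒ #101
#101: #103=11, #102=13, #105=14, #104=16 ⇒ #103
#103: #102=3, #105=8, #104=10 ⇒ #102
#102: #105=11, #104=12 ⇒ #105
#105: #104=2 ⇒ #104
NN route Hub → #101 → #103 → #102 → #105 → #104 → Hub costs 48.
Optimal: Hub → #101 → #102 → #103 → #104 → #105 → Hub costs 47 (by enumerating all 60 distinct tours).
Excess = 48 − 47 = 1.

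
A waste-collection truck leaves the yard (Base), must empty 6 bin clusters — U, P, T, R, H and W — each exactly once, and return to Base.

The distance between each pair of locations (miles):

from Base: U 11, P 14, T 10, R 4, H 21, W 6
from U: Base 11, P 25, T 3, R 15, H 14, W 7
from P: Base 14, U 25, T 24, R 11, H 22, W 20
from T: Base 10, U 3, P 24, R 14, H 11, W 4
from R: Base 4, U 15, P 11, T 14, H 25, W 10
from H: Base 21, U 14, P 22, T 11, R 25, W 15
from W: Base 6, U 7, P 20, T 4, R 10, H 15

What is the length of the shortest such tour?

Minimum total distance: 64 miles.

With 6 stops there are 6!/2 = 360 distinct round trips (a route and its reverse cost the same).
Base - U - P - T - R - H - W - Base: 11+25+24+14+25+15+6 = 120
Base - U - P - T - R - W - H - Base: 11+25+24+14+10+15+21 = 120
Base - U - P - T - H - R - W - Base: 11+25+24+11+25+10+6 = 112
Base - U - P - T - H - W - R - Base: 11+25+24+11+15+10+4 = 100
Base - U - P - T - W - R - H - Base: 11+25+24+4+10+25+21 = 120
Base - U - P - T - W - H - R - Base: 11+25+24+4+15+25+4 = 108
Base - U - P - R - T - H - W - Base: 11+25+11+14+11+15+6 = 93
Base - U - P - R - T - W - H - Base: 11+25+11+14+4+15+21 = 101
… (352 more)
Base - R - P - H - U - T - W - Base: 4+11+22+14+3+4+6 = 64  ← best
The minimum is 64.
One optimal route: Base → R → P → H → U → T → W → Base (or its reverse).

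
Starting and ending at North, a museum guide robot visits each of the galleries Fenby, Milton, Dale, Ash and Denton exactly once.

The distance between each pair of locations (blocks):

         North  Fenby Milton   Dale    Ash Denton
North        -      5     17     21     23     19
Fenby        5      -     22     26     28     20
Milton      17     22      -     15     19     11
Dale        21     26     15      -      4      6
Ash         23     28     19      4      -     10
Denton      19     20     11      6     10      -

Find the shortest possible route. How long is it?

With 5 stops there are 5!/2 = 60 distinct round trips (a route and its reverse cost the same).
North-Fenby-Milton-Dale-Ash-Denton-North: 5+22+15+4+10+19 = 75
North-Fenby-Milton-Dale-Denton-Ash-North: 5+22+15+6+10+23 = 81
North-Fenby-Milton-Ash-Dale-Denton-North: 5+22+19+4+6+19 = 75
North-Fenby-Milton-Ash-Denton-Dale-North: 5+22+19+10+6+21 = 83
North-Fenby-Milton-Denton-Dale-Ash-North: 5+22+11+6+4+23 = 71
North-Fenby-Milton-Denton-Ash-Dale-North: 5+22+11+10+4+21 = 73
North-Fenby-Dale-Milton-Ash-Denton-North: 5+26+15+19+10+19 = 94
North-Fenby-Dale-Milton-Denton-Ash-North: 5+26+15+11+10+23 = 90
North-Fenby-Dale-Ash-Milton-Denton-North: 5+26+4+19+11+19 = 84
North-Fenby-Dale-Ash-Denton-Milton-North: 5+26+4+10+11+17 = 73
North-Fenby-Dale-Denton-Milton-Ash-North: 5+26+6+11+19+23 = 90
North-Fenby-Dale-Denton-Ash-Milton-North: 5+26+6+10+19+17 = 83
North-Fenby-Ash-Milton-Dale-Denton-North: 5+28+19+15+6+19 = 92
North-Fenby-Ash-Milton-Denton-Dale-North: 5+28+19+11+6+21 = 90
… (46 more)
The minimum is 71.
One optimal route: North → Fenby → Milton → Denton → Dale → Ash → North (or its reverse).

Shortest round trip = 71 blocks.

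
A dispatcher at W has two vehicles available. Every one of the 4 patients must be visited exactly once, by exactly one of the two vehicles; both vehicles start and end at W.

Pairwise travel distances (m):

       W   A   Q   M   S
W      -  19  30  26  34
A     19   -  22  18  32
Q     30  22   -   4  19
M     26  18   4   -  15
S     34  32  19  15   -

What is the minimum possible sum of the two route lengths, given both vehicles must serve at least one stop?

Try each way of splitting the stops between the two vehicles (each non-empty) and, for each split, find the best tour for each vehicle:
  {A} + {Q, M, S}: 38 + 83 = 121
  {Q} + {A, M, S}: 60 + 86 = 146
  {A, Q} + {M, S}: 71 + 75 = 146
  {M} + {A, Q, S}: 52 + 94 = 146
  {A, M} + {Q, S}: 63 + 83 = 146
  {Q, M} + {A, S}: 60 + 85 = 145
  … (7 splits in total)
Best: vehicle 1 W → A → W = 38; vehicle 2 W → Q → M → S → W = 83; combined 121.

Minimum combined distance: 121 m.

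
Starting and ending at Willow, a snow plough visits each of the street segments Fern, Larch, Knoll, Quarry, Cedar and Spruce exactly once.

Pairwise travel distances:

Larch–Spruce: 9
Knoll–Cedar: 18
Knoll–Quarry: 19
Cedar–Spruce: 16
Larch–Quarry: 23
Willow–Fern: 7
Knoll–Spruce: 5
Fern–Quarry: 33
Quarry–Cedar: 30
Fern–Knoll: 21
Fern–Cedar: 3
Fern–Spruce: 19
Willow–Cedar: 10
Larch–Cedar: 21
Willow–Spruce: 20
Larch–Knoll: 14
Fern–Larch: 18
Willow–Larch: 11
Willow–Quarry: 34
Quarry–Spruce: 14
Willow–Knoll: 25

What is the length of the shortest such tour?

81 — the shortest possible round trip.

Willow - Fern - Larch - Knoll - Quarry - Cedar - Spruce - Willow: 7+18+14+19+30+16+20 = 124
Willow - Fern - Larch - Knoll - Quarry - Spruce - Cedar - Willow: 7+18+14+19+14+16+10 = 98
Willow - Fern - Larch - Knoll - Cedar - Quarry - Spruce - Willow: 7+18+14+18+30+14+20 = 121
Willow - Fern - Larch - Knoll - Cedar - Spruce - Quarry - Willow: 7+18+14+18+16+14+34 = 121
Willow - Fern - Larch - Knoll - Spruce - Quarry - Cedar - Willow: 7+18+14+5+14+30+10 = 98
Willow - Fern - Larch - Knoll - Spruce - Cedar - Quarry - Willow: 7+18+14+5+16+30+34 = 124
Willow - Fern - Larch - Quarry - Knoll - Cedar - Spruce - Willow: 7+18+23+19+18+16+20 = 121
Willow - Fern - Larch - Quarry - Knoll - Spruce - Cedar - Willow: 7+18+23+19+5+16+10 = 98
… (352 more)
Willow - Fern - Cedar - Knoll - Quarry - Spruce - Larch - Willow: 7+3+18+19+14+9+11 = 81  ← best
The minimum is 81.
One optimal route: Willow → Fern → Cedar → Knoll → Quarry → Spruce → Larch → Willow (or its reverse).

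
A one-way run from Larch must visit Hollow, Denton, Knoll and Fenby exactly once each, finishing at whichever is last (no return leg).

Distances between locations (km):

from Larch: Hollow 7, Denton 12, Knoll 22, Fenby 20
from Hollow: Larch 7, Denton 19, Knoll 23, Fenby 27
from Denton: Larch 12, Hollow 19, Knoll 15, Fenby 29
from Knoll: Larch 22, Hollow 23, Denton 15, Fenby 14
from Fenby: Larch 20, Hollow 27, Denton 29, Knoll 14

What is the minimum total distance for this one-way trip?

There are 4! = 24 possible orderings.
Larch → Hollow → Denton → Knoll → Fenby: 7+19+15+14 = 55
Larch → Hollow → Denton → Fenby → Knoll: 7+19+29+14 = 69
Larch → Hollow → Knoll → Denton → Fenby: 7+23+15+29 = 74
Larch → Hollow → Knoll → Fenby → Denton: 7+23+14+29 = 73
Larch → Hollow → Fenby → Denton → Knoll: 7+27+29+15 = 78
Larch → Hollow → Fenby → Knoll → Denton: 7+27+14+15 = 63
Larch → Denton → Hollow → Knoll → Fenby: 12+19+23+14 = 68
Larch → Denton → Hollow → Fenby → Knoll: 12+19+27+14 = 72
Larch → Denton → Knoll → Hollow → Fenby: 12+15+23+27 = 77
Larch → Denton → Knoll → Fenby → Hollow: 12+15+14+27 = 68
Larch → Denton → Fenby → Hollow → Knoll: 12+29+27+23 = 91
Larch → Denton → Fenby → Knoll → Hollow: 12+29+14+23 = 78
Larch → Knoll → Hollow → Denton → Fenby: 22+23+19+29 = 93
Larch → Knoll → Hollow → Fenby → Denton: 22+23+27+29 = 101
… (10 more)
The minimum is 55.
One shortest path: Larch → Hollow → Denton → Knoll → Fenby.

55 km — the minimum one-way total.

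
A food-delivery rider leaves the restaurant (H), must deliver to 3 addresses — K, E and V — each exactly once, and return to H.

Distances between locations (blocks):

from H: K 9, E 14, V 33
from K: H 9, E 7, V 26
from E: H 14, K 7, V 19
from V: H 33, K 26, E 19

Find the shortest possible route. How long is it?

68 blocks — the shortest possible round trip.

H→K→E→V→H: 9+7+19+33 = 68
H→K→V→E→H: 9+26+19+14 = 68
H→E→K→V→H: 14+7+26+33 = 80
The minimum is 68.
One optimal route: H → K → E → V → H (or its reverse).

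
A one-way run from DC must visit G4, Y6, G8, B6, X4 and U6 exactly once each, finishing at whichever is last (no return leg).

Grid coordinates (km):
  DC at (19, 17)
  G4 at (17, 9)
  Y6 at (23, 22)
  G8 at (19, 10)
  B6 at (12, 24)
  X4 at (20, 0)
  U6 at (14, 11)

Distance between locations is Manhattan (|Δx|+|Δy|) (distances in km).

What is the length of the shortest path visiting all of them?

There are 6! = 720 possible orderings.
DC→G4→Y6→G8→B6→X4→U6: 10+19+16+21+32+17 = 115
DC→G4→Y6→G8→B6→U6→X4: 10+19+16+21+15+17 = 98
DC→G4→Y6→G8→X4→B6→U6: 10+19+16+11+32+15 = 103
DC→G4→Y6→G8→X4→U6→B6: 10+19+16+11+17+15 = 88
DC→G4→Y6→G8→U6→B6→X4: 10+19+16+6+15+32 = 98
DC→G4→Y6→G8→U6→X4→B6: 10+19+16+6+17+32 = 100
DC→G4→Y6→B6→G8→X4→U6: 10+19+13+21+11+17 = 91
DC→G4→Y6→B6→G8→U6→X4: 10+19+13+21+6+17 = 86
… (712 more)
DC→Y6→B6→U6→G4→G8→X4: 9+13+15+5+3+11 = 56  ← best
The minimum is 56.
One shortest path: DC → Y6 → B6 → U6 → G4 → G8 → X4.

Minimum one-way distance = 56 km.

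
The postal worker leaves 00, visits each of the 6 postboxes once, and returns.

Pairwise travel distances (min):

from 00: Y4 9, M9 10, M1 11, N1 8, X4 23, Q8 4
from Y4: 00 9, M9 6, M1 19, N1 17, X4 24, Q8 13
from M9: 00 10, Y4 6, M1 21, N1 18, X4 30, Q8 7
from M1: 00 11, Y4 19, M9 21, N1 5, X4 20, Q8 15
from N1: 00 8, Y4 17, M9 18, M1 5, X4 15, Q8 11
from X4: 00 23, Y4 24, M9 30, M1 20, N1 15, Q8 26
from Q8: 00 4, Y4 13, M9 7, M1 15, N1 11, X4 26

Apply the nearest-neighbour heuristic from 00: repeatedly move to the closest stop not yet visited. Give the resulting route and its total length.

At 00 the remaining stops are Q8 4, N1 8, Y4 9, M9 10, M1 11, X4 23; go to Q8.
At Q8 the remaining stops are M9 7, N1 11, Y4 13, M1 15, X4 26; go to M9.
At M9 the remaining stops are Y4 6, N1 18, M1 21, X4 30; go to Y4.
At Y4 the remaining stops are N1 17, M1 19, X4 24; go to N1.
At N1 the remaining stops are M1 5, X4 15; go to M1.
At M1 the remaining stops are X4 20; go to X4.
Return X4→00: 23.
Total = 4 + 7 + 6 + 17 + 5 + 20 + 23 = 82.

Total distance 82 min via the nearest-neighbour route 00 → Q8 → M9 → Y4 → N1 → M1 → X4 → 00.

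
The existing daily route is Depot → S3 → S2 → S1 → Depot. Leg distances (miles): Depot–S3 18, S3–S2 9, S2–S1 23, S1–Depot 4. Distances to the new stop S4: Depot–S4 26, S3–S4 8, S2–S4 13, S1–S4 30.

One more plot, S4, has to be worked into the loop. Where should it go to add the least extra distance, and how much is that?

+12 miles — insert S4 between S3 and S2.

Insertion cost between consecutive stops i–j is d(i,S4) + d(S4,j) − d(i,j):
  between Depot and S3: 26 + 8 − 18 = 16
  between S3 and S2: 8 + 13 − 9 = 12
  between S2 and S1: 13 + 30 − 23 = 20
  between S1 and Depot: 30 + 26 − 4 = 52
Cheapest insertion is between S3 and S2, adding 12.
New total = 54 + 12 = 66.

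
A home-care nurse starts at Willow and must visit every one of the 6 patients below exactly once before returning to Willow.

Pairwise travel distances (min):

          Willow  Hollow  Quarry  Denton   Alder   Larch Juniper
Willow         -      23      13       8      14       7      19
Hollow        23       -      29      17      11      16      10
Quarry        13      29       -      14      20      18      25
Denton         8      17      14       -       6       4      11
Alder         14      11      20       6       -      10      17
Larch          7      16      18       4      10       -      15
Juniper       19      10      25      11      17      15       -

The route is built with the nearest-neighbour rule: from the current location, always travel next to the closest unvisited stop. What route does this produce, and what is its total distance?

76 min along Willow → Larch → Denton → Alder → Hollow → Juniper → Quarry → Willow.

From Willow: distances to unvisited — Larch=7, Denton=8, Quarry=13, Alder=14, Juniper=19, Hollow=23. Nearest is Larch (7).
From Larch: distances to unvisited — Denton=4, Alder=10, Juniper=15, Hollow=16, Quarry=18. Nearest is Denton (4).
From Denton: distances to unvisited — Alder=6, Juniper=11, Quarry=14, Hollow=17. Nearest is Alder (6).
From Alder: distances to unvisited — Hollow=11, Juniper=17, Quarry=20. Nearest is Hollow (11).
From Hollow: distances to unvisited — Juniper=10, Quarry=29. Nearest is Juniper (10).
From Juniper: distances to unvisited — Quarry=25. Nearest is Quarry (25).
Return Quarry→Willow: 13.
Total = 7 + 4 + 6 + 11 + 10 + 25 + 13 = 76.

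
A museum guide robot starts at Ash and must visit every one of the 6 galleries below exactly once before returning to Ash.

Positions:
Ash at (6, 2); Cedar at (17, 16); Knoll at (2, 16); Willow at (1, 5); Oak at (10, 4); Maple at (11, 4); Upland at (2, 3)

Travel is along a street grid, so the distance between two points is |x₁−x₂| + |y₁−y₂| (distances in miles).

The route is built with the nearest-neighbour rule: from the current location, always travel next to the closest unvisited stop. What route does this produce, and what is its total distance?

Total distance 70 miles via the nearest-neighbour route Ash → Upland → Willow → Oak → Maple → Cedar → Knoll → Ash.

From Ash: distances to unvisited — Upland=5, Oak=6, Maple=7, Willow=8, Knoll=18, Cedar=25. Nearest is Upland (5).
From Upland: distances to unvisited — Willow=3, Oak=9, Maple=10, Knoll=13, Cedar=28. Nearest is Willow (3).
From Willow: distances to unvisited — Oak=10, Maple=11, Knoll=12, Cedar=27. Nearest is Oak (10).
From Oak: distances to unvisited — Maple=1, Cedar=19, Knoll=20. Nearest is Maple (1).
From Maple: distances to unvisited — Cedar=18, Knoll=21. Nearest is Cedar (18).
From Cedar: distances to unvisited — Knoll=15. Nearest is Knoll (15).
Return Knoll→Ash: 18.
Total = 5 + 3 + 10 + 1 + 18 + 15 + 18 = 70.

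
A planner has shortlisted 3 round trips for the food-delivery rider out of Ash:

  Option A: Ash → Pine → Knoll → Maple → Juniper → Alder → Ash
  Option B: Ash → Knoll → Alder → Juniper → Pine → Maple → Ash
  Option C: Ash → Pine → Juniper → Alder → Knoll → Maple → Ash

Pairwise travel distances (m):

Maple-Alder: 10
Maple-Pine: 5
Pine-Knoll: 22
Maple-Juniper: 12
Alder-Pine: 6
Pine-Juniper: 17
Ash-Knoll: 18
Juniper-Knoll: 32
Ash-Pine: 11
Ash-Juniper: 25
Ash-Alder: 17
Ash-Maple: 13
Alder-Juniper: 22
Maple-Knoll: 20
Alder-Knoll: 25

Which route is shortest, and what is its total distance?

100 m — Option B is the shortest.

Option A: 11 + 22 + 20 + 12 + 22 + 17 = 104
Option B: 18 + 25 + 22 + 17 + 5 + 13 = 100
Option C: 11 + 17 + 22 + 25 + 20 + 13 = 108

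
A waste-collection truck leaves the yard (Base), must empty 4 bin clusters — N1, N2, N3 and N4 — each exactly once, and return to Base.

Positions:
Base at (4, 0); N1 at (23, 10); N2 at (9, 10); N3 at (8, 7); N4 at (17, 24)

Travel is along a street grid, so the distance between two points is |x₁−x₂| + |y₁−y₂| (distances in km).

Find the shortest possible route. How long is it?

Base - N1 - N2 - N3 - N4 - Base: 29+14+4+26+37 = 110
Base - N1 - N2 - N4 - N3 - Base: 29+14+22+26+11 = 102
Base - N1 - N3 - N2 - N4 - Base: 29+18+4+22+37 = 110
Base - N1 - N3 - N4 - N2 - Base: 29+18+26+22+15 = 110
Base - N1 - N4 - N2 - N3 - Base: 29+20+22+4+11 = 86
Base - N1 - N4 - N3 - N2 - Base: 29+20+26+4+15 = 94
Base - N2 - N1 - N3 - N4 - Base: 15+14+18+26+37 = 110
Base - N2 - N1 - N4 - N3 - Base: 15+14+20+26+11 = 86
Base - N2 - N3 - N1 - N4 - Base: 15+4+18+20+37 = 94
Base - N2 - N4 - N1 - N3 - Base: 15+22+20+18+11 = 86
Base - N3 - N1 - N2 - N4 - Base: 11+18+14+22+37 = 102
Base - N3 - N2 - N1 - N4 - Base: 11+4+14+20+37 = 86
The minimum is 86.
One optimal route: Base → N1 → N4 → N2 → N3 → Base (or its reverse).

Minimum total distance: 86 km.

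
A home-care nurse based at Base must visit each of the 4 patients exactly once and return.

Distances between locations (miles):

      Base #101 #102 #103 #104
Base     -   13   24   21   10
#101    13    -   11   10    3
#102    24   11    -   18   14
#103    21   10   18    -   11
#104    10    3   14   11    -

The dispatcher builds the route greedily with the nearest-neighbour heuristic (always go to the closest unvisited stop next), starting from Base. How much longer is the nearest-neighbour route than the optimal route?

Excess over optimum: 2 miles.

From Base: #104=10, #101=13, #103=21, #102=24 → choose #104 (10).
From #104: #101=3, #103=11, #102=14 → choose #101 (3).
From #101: #103=10, #102=11 → choose #103 (10).
From #103: #102=18 → choose #102 (18).
NN route Base → #104 → #101 → #103 → #102 → Base costs 65.
Optimal: Base → #101 → #102 → #103 → #104 → Base costs 63 (by enumerating all 12 distinct tours).
Excess = 65 − 63 = 2.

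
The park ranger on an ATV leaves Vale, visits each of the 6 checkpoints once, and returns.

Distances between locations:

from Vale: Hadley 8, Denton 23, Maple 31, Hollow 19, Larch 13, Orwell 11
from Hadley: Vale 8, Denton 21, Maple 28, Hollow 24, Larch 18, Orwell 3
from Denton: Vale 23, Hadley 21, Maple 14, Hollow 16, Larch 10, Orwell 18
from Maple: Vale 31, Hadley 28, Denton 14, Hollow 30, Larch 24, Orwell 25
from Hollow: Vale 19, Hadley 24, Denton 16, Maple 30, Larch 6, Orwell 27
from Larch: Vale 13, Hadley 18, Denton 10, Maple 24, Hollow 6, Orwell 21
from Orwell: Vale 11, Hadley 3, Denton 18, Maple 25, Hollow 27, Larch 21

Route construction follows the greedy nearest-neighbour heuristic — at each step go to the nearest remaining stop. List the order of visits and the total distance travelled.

Total distance 106 via the nearest-neighbour route Vale → Hadley → Orwell → Denton → Larch → Hollow → Maple → Vale.

At Vale the remaining stops are Hadley 8, Orwell 11, Larch 13, Hollow 19, Denton 23, Maple 31; go to Hadley.
At Hadley the remaining stops are Orwell 3, Larch 18, Denton 21, Hollow 24, Maple 28; go to Orwell.
At Orwell the remaining stops are Denton 18, Larch 21, Maple 25, Hollow 27; go to Denton.
At Denton the remaining stops are Larch 10, Maple 14, Hollow 16; go to Larch.
At Larch the remaining stops are Hollow 6, Maple 24; go to Hollow.
At Hollow the remaining stops are Maple 30; go to Maple.
Return Maple→Vale: 31.
Total = 8 + 3 + 18 + 10 + 6 + 30 + 31 = 106.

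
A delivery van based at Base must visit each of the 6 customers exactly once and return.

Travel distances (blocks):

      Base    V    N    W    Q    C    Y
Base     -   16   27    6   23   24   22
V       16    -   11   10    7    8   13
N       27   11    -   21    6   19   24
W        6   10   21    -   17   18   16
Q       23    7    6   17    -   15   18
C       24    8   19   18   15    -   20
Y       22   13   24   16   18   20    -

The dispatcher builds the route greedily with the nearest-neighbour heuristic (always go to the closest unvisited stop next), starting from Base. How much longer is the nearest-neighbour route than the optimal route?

1 blocks longer than the optimal tour.

From Base: W=6, V=16, Y=22, Q=23, C=24, N=27 → choose W (6).
From W: V=10, Y=16, Q=17, C=18, N=21 → choose V (10).
From V: Q=7, C=8, N=11, Y=13 → choose Q (7).
From Q: N=6, C=15, Y=18 → choose N (6).
From N: C=19, Y=24 → choose C (19).
From C: Y=20 → choose Y (20).
NN route Base → W → V → Q → N → C → Y → Base costs 90.
Optimal: Base → V → C → N → Q → Y → W → Base costs 89 (by enumerating all 360 distinct tours).
Excess = 90 − 89 = 1.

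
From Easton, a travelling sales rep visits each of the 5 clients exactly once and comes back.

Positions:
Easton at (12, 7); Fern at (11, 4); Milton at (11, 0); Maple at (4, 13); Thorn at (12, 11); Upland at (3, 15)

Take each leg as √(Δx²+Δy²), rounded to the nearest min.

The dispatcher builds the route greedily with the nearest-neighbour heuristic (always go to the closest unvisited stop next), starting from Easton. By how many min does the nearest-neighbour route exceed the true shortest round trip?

Easton: Fern=3, Thorn=4, Milton=7, Maple=10, Upland=12 ⇒ Fern
Fern: Milton=4, Thorn=7, Maple=11, Upland=14 ⇒ Milton
Milton: Thorn=11, Maple=15, Upland=17 ⇒ Thorn
Thorn: Maple=8, Upland=10 ⇒ Maple
Maple: Upland=2 ⇒ Upland
NN route Easton → Fern → Milton → Thorn → Maple → Upland → Easton costs 40.
Optimal: Easton → Fern → Milton → Maple → Upland → Thorn → Easton costs 38 (by enumerating all 60 distinct tours).
Excess = 40 − 38 = 2.

The nearest-neighbour route is 2 min longer than optimal.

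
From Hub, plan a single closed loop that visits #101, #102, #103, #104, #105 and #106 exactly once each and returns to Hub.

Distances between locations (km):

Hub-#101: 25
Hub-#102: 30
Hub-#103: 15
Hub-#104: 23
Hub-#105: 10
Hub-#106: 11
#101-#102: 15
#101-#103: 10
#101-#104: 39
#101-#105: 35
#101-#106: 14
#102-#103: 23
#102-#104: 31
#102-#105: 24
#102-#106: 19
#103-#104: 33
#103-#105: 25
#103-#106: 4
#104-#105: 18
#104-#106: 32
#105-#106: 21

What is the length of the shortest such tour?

With 6 stops there are 6!/2 = 360 distinct round trips (a route and its reverse cost the same).
Hub → #101 → #102 → #103 → #104 → #105 → #106 → Hub: 25+15+23+33+18+21+11 = 146
Hub → #101 → #102 → #103 → #104 → #106 → #105 → Hub: 25+15+23+33+32+21+10 = 159
Hub → #101 → #102 → #103 → #105 → #104 → #106 → Hub: 25+15+23+25+18+32+11 = 149
Hub → #101 → #102 → #103 → #105 → #106 → #104 → Hub: 25+15+23+25+21+32+23 = 164
Hub → #101 → #102 → #103 → #106 → #104 → #105 → Hub: 25+15+23+4+32+18+10 = 127
Hub → #101 → #102 → #103 → #106 → #105 → #104 → Hub: 25+15+23+4+21+18+23 = 129
Hub → #101 → #102 → #104 → #103 → #105 → #106 → Hub: 25+15+31+33+25+21+11 = 161
Hub → #101 → #102 → #104 → #103 → #106 → #105 → Hub: 25+15+31+33+4+21+10 = 139
… (352 more)
Hub → #105 → #104 → #102 → #101 → #103 → #106 → Hub: 10+18+31+15+10+4+11 = 99  ← best
The minimum is 99.
One optimal route: Hub → #105 → #104 → #102 → #101 → #103 → #106 → Hub (or its reverse).

99 km — the shortest possible round trip.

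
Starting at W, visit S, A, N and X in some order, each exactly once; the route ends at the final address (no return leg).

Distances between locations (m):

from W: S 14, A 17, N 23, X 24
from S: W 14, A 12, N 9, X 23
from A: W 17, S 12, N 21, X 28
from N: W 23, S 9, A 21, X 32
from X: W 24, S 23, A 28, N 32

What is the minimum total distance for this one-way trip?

Minimum one-way distance = 70 m.

There are 4! = 24 possible orderings.
W → S → A → N → X: 14+12+21+32 = 79
W → S → A → X → N: 14+12+28+32 = 86
W → S → N → A → X: 14+9+21+28 = 72
W → S → N → X → A: 14+9+32+28 = 83
W → S → X → A → N: 14+23+28+21 = 86
W → S → X → N → A: 14+23+32+21 = 90
W → A → S → N → X: 17+12+9+32 = 70
W → A → S → X → N: 17+12+23+32 = 84
W → A → N → S → X: 17+21+9+23 = 70
W → A → N → X → S: 17+21+32+23 = 93
W → A → X → S → N: 17+28+23+9 = 77
W → A → X → N → S: 17+28+32+9 = 86
W → N → S → A → X: 23+9+12+28 = 72
W → N → S → X → A: 23+9+23+28 = 83
… (10 more)
The minimum is 70.
One shortest path: W → A → S → N → X.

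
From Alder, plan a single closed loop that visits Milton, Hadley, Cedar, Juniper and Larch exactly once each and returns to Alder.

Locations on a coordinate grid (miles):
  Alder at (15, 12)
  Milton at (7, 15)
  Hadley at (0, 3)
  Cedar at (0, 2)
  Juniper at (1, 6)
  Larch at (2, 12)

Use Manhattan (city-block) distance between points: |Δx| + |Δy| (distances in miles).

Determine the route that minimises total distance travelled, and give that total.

56 miles — the shortest possible round trip.

Alder → Milton → Hadley → Cedar → Juniper → Larch → Alder: 11+19+1+5+7+13 = 56
Alder → Milton → Hadley → Cedar → Larch → Juniper → Alder: 11+19+1+12+7+20 = 70
Alder → Milton → Hadley → Juniper → Cedar → Larch → Alder: 11+19+4+5+12+13 = 64
Alder → Milton → Hadley → Juniper → Larch → Cedar → Alder: 11+19+4+7+12+25 = 78
Alder → Milton → Hadley → Larch → Cedar → Juniper → Alder: 11+19+11+12+5+20 = 78
Alder → Milton → Hadley → Larch → Juniper → Cedar → Alder: 11+19+11+7+5+25 = 78
Alder → Milton → Cedar → Hadley → Juniper → Larch → Alder: 11+20+1+4+7+13 = 56
Alder → Milton → Cedar → Hadley → Larch → Juniper → Alder: 11+20+1+11+7+20 = 70
Alder → Milton → Cedar → Juniper → Hadley → Larch → Alder: 11+20+5+4+11+13 = 64
Alder → Milton → Cedar → Juniper → Larch → Hadley → Alder: 11+20+5+7+11+24 = 78
Alder → Milton → Cedar → Larch → Hadley → Juniper → Alder: 11+20+12+11+4+20 = 78
Alder → Milton → Cedar → Larch → Juniper → Hadley → Alder: 11+20+12+7+4+24 = 78
Alder → Milton → Juniper → Hadley → Cedar → Larch → Alder: 11+15+4+1+12+13 = 56
Alder → Milton → Juniper → Hadley → Larch → Cedar → Alder: 11+15+4+11+12+25 = 78
… (46 more)
The minimum is 56.
One optimal route: Alder → Milton → Hadley → Cedar → Juniper → Larch → Alder (or its reverse).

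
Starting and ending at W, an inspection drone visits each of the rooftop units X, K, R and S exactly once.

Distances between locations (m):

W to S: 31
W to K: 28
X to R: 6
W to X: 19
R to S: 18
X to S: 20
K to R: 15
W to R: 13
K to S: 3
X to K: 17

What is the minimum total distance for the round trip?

70 m — the shortest possible round trip.

With 4 stops there are 4!/2 = 12 distinct round trips (a route and its reverse cost the same).
W→X→K→R→S→W: 19+17+15+18+31 = 100
W→X→K→S→R→W: 19+17+3+18+13 = 70
W→X→R→K→S→W: 19+6+15+3+31 = 74
W→X→R→S→K→W: 19+6+18+3+28 = 74
W→X→S→K→R→W: 19+20+3+15+13 = 70
W→X→S→R→K→W: 19+20+18+15+28 = 100
W→K→X→R→S→W: 28+17+6+18+31 = 100
W→K→X→S→R→W: 28+17+20+18+13 = 96
W→K→R→X→S→W: 28+15+6+20+31 = 100
W→K→S→X→R→W: 28+3+20+6+13 = 70
W→R→X→K→S→W: 13+6+17+3+31 = 70
W→R→K→X→S→W: 13+15+17+20+31 = 96
The minimum is 70.
One optimal route: W → X → K → S → R → W (or its reverse).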